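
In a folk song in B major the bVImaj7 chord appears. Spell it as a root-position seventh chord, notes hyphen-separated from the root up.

G-B-D-F#

bVImaj7 is built on the lowered scale degree 6. In B major degree 6 is G#; lowered it becomes G. Stacking thirds in B minor on G gives G–B–D–F#.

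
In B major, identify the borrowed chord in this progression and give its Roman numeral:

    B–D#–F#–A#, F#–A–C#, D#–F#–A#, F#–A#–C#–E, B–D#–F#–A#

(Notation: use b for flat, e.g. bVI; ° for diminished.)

The diatonic triads in B major are B, C#m, D#m, E, F#, G#m, A#dim. B–D#–F#–A# = Bmaj7, D#–F#–A# = D#m and F#–A#–C#–E = F#7 all belong to that set. But F#–A–C# is foreign: the diatonic V on degree 5 is F#, whereas F#m comes from B minor. It is labeled v.

v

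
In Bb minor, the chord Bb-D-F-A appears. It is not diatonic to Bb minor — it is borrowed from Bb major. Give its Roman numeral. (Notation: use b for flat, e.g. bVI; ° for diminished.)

Bb is scale degree 1 in Bb minor. Diatonically Bb minor has Bbm (i) on that degree; Bb–D–F–A is instead the major-seventh chord native to Bb major, so it takes the label Imaj7.

Imaj7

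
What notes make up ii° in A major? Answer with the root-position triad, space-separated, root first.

B D F

The root, B, is scale degree 2 — the same note in A major and A minor; only the chord quality changes. Building the diminished chord from the parallel minor on B: B–D–F.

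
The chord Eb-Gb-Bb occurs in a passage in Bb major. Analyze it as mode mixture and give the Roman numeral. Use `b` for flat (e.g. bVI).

iv

Eb is scale degree 4 in Bb major. Diatonically Bb major has Eb (IV) on that degree; Eb–Gb–Bb is instead the minor chord native to Bb minor, so it takes the label iv.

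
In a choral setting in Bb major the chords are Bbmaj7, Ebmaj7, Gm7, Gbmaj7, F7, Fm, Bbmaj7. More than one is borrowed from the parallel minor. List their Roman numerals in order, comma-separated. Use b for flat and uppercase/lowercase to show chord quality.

In Bb major the diatonic chords are Bb, Cm, Dm, Eb, F, Gm, Adim. Of the given chords, Bbmaj7, Ebmaj7, Gm7 and F7 are diatonic. But Gbmaj7 (Gb–Bb–Db–F) is foreign: the diatonic vi on degree 6 is Gm, whereas Gbmaj7 comes from Bb minor. It is labeled bVImaj7. But Fm (F–Ab–C) is foreign: the diatonic V on degree 5 is F, whereas Fm comes from Bb minor. It is labeled v.

bVImaj7, v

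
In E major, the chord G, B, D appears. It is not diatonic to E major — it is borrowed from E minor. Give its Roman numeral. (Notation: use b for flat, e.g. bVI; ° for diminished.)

The root G is the lowered 3rd scale degree — diatonically E major has G# there. The diatonic chord on degree 3 would be G#m (iii), but G–B–D is the major chord from E minor. As a borrowed chord it is labeled bIII.

bIII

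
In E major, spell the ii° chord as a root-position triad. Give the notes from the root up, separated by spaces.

ii° is built on scale degree 2, which is F# in both E major and its parallel. Building the diminished chord from the parallel minor on F#: F#–A–C.

F# A C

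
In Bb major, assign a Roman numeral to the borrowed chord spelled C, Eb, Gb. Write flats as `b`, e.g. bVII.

C is scale degree 2 in Bb major. Diatonically Bb major has Cm (ii) on that degree; C–Eb–Gb is instead the diminished chord native to Bb minor, so it takes the label ii°.

ii°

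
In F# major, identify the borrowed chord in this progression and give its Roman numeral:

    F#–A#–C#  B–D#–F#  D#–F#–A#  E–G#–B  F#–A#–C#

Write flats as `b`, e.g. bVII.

F# major has the diatonic set F#, G#m, A#m, B, C#, D#m, E#dim. Of the given chords, F#–A#–C# = F#, B–D#–F# = B and D#–F#–A# = D#m are diatonic. E–G#–B is not: scale degree 7 in F# major carries E#dim (vii°). In F# minor the chord on that degree is E, so here it functions as bVII, borrowed from the parallel minor.

bVII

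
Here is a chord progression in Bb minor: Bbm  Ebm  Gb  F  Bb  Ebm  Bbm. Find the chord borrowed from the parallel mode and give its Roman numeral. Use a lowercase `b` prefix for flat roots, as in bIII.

Bb minor has the diatonic set Bbm, Cdim, Db, Ebm, F, Gb, Ab (with V from harmonic minor). Of the given chords, Bbm, Ebm, Gb and F are diatonic. Bb (Bb–D–F) is not: scale degree 1 in Bb minor carries Bbm (i). In Bb major the chord on that degree is Bb, so here it functions as I, borrowed from the parallel major.

I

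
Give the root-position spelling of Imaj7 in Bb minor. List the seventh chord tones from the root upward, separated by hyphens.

Bb-D-F-A

The root, Bb, is scale degree 1 — the same note in Bb minor and Bb major; only the chord quality changes. Building the major-seventh chord from the parallel major on Bb: Bb–D–F–A.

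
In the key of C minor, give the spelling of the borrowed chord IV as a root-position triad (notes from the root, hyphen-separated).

F-A-C

The root, F, is scale degree 4 — the same note in C minor and C major; only the chord quality changes. In C major the chord on F is F–A–C.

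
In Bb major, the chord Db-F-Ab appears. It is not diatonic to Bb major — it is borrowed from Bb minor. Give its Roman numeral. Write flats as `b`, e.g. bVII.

Db is the lowered form of scale degree 3 in Bb major (the diatonic degree 3 is D). Db–F–Ab is a major chord — the form found in Bb minor, not the diatonic iii (Dm). Borrowed into Bb major it is written bIII.

bIII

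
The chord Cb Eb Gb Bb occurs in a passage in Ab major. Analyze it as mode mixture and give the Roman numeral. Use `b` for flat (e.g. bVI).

bIIImaj7

Cb is the lowered form of scale degree 3 in Ab major (the diatonic degree 3 is C). Diatonically Ab major has Cm (iii) on that degree; Cb–Eb–Gb–Bb is instead the major-seventh chord native to Ab minor, so it takes the label bIIImaj7.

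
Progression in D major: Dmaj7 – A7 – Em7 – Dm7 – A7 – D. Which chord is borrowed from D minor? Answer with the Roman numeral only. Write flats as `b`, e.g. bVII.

In D major the diatonic chords are D, Em, F#m, G, A, Bm, C#dim. Dmaj7, A7, Em7 and D are all diatonic. Dm7 (D–F–A–C) is not: scale degree 1 in D major carries D (I). In D minor the chord on that degree is Dm7, so here it functions as i7, borrowed from the parallel minor.

i7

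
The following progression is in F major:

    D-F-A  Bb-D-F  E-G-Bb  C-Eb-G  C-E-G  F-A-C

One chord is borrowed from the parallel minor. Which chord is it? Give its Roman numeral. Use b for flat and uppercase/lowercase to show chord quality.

v

The diatonic triads in F major are F, Gm, Am, Bb, C, Dm, Edim. D–F–A = Dm, Bb–D–F = Bb, E–G–Bb = Edim, C–E–G = C and F–A–C = F are all diatonic. C–Eb–G is not: scale degree 5 in F major carries C (V). In F minor the chord on that degree is Cm, so here it functions as v, borrowed from the parallel minor.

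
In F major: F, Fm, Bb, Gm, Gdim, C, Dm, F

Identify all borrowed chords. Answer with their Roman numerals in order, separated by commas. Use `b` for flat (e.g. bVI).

F major has the diatonic set F, Gm, Am, Bb, C, Dm, Edim. F, Bb, Gm, C and Dm are all diatonic. Fm (F–Ab–C) is not: scale degree 1 in F major carries F (I). In F minor the chord on that degree is Fm, so here it functions as i, borrowed from the parallel minor. But Gdim (G–Bb–Db) is foreign: the diatonic ii on degree 2 is Gm, whereas Gdim comes from F minor. It is labeled ii°.

i, ii°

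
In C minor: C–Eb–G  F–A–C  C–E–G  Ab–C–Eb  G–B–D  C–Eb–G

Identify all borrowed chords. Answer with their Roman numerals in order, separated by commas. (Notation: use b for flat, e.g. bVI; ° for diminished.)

In C minor (with V from harmonic minor) the diatonic chords are Cm, Ddim, Eb, Fm, G, Ab, Bb. C–Eb–G = Cm, Ab–C–Eb = Ab and G–B–D = G all belong to that set. F–A–C is not: scale degree 4 in C minor carries Fm (iv). In C major the chord on that degree is F, so here it functions as IV, borrowed from the parallel major. But C–E–G is foreign: the diatonic i on degree 1 is Cm, whereas C comes from C major. It is labeled I.

IV, I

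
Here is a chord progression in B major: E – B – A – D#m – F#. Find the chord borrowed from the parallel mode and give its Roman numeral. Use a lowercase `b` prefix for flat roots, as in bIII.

The diatonic triads in B major are B, C#m, D#m, E, F#, G#m, A#dim. E, B, D#m and F# are all diatonic. But A (A–C#–E) is foreign: the diatonic vii° on degree 7 is A#dim, whereas A comes from B minor. It is labeled bVII.

bVII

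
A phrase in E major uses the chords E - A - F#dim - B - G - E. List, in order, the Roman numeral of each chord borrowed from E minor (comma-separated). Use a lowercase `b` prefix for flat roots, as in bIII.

In E major the diatonic chords are E, F#m, G#m, A, B, C#m, D#dim. E, A and B are all diatonic. F#dim (F#–A–C) doesn't fit — on degree 2 E major would have F#m (ii). F#dim is the degree-2 chord of E minor, so it is the borrowed ii°. G (G–B–D) doesn't fit — on degree 3 E major would have G#m (iii). G is the degree-3 chord of E minor, so it is the borrowed bIII.

ii°, bIII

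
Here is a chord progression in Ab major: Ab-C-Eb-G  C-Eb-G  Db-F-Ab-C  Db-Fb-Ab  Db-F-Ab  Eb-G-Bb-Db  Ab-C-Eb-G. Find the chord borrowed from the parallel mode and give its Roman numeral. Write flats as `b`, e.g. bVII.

iv

In Ab major the diatonic chords are Ab, Bbm, Cm, Db, Eb, Fm, Gdim. Ab–C–Eb–G = Abmaj7, C–Eb–G = Cm, Db–F–Ab–C = Dbmaj7, Db–F–Ab = Db and Eb–G–Bb–Db = Eb7 all belong to that set. Db–Fb–Ab is not: scale degree 4 in Ab major carries Db (IV). In Ab minor the chord on that degree is Dbm, so here it functions as iv, borrowed from the parallel minor.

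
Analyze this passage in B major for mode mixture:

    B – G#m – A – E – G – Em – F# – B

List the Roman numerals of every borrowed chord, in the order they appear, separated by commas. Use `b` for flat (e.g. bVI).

bVII, bVI, iv

In B major the diatonic chords are B, C#m, D#m, E, F#, G#m, A#dim. Of the given chords, B, G#m, E and F# are diatonic. But A (A–C#–E) is foreign: the diatonic vii° on degree 7 is A#dim, whereas A comes from B minor. It is labeled bVII. G (G–B–D) doesn't fit — on degree 6 B major would have G#m (vi). G is the degree-6 chord of B minor, so it is the borrowed bVI. Em (E–G–B) is not: scale degree 4 in B major carries E (IV). In B minor the chord on that degree is Em, so here it functions as iv, borrowed from the parallel minor.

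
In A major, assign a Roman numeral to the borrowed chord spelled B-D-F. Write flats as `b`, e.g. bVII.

ii°

B is scale degree 2 in A major. B–D–F is a diminished chord — the form found in A minor, not the diatonic ii (Bm). Borrowed into A major it is written ii°.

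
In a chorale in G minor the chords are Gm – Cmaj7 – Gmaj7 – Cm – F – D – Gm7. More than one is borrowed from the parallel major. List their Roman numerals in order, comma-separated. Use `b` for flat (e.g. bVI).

IVmaj7, Imaj7

The diatonic triads in G minor (with V from harmonic minor) are Gm, Adim, Bb, Cm, D, Eb, F. Of the given chords, Gm, Cm, F, D and Gm7 are diatonic. Cmaj7 (C–E–G–B) is not: scale degree 4 in G minor carries Cm (iv). In G major the chord on that degree is Cmaj7, so here it functions as IVmaj7, borrowed from the parallel major. Gmaj7 (G–B–D–F#) doesn't fit — on degree 1 G minor would have Gm (i). Gmaj7 is the degree-1 chord of G major, so it is the borrowed Imaj7.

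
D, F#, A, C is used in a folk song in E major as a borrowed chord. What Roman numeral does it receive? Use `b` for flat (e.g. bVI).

The root D is the lowered 7th scale degree — diatonically E major has D# there. The diatonic chord on degree 7 would be D#dim (vii°), but D–F#–A–C is the dominant-seventh chord from E minor. As a borrowed chord it is labeled bVII7.

bVII7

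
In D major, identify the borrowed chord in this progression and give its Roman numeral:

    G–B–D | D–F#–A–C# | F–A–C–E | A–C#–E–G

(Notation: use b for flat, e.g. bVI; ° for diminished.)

bIIImaj7

D major has the diatonic set D, Em, F#m, G, A, Bm, C#dim. G–B–D = G, D–F#–A–C# = Dmaj7 and A–C#–E–G = A7 are all diatonic. But F–A–C–E is foreign: the diatonic iii on degree 3 is F#m, whereas Fmaj7 comes from D minor. It is labeled bIIImaj7.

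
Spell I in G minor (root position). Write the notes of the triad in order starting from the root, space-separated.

G B D

The root, G, is scale degree 1 — the same note in G minor and G major; only the chord quality changes. Building the major chord from the parallel major on G: G–B–D.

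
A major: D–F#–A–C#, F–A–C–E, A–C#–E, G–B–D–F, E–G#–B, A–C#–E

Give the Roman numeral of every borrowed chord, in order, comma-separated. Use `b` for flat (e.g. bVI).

The diatonic triads in A major are A, Bm, C#m, D, E, F#m, G#dim. D–F#–A–C# = Dmaj7, A–C#–E = A and E–G#–B = E are all diatonic. F–A–C–E is not: scale degree 6 in A major carries F#m (vi). In A minor the chord on that degree is Fmaj7, so here it functions as bVImaj7, borrowed from the parallel minor. G–B–D–F is not: scale degree 7 in A major carries G#dim (vii°). In A minor the chord on that degree is G7, so here it functions as bVII7, borrowed from the parallel minor.

bVImaj7, bVII7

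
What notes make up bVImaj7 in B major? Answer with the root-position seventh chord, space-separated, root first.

G B D F#

Scale degree 6 in B major is G#. bVImaj7 uses the lowered form, G, taken from B minor. Stacking thirds in B minor on G gives G–B–D–F#.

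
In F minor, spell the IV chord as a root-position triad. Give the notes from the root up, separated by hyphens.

IV is built on scale degree 4, which is Bb in both F minor and its parallel. In F major the chord on Bb is Bb–D–F.

Bb-D-F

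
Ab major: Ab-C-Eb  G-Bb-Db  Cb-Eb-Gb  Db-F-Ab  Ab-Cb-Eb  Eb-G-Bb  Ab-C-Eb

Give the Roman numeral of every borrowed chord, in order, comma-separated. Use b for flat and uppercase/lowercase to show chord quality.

The diatonic triads in Ab major are Ab, Bbm, Cm, Db, Eb, Fm, Gdim. Of the given chords, Ab–C–Eb = Ab, G–Bb–Db = Gdim, Db–F–Ab = Db and Eb–G–Bb = Eb are diatonic. Cb–Eb–Gb is not: scale degree 3 in Ab major carries Cm (iii). In Ab minor the chord on that degree is Cb, so here it functions as bIII, borrowed from the parallel minor. Ab–Cb–Eb is not: scale degree 1 in Ab major carries Ab (I). In Ab minor the chord on that degree is Abm, so here it functions as i, borrowed from the parallel minor.

bIII, i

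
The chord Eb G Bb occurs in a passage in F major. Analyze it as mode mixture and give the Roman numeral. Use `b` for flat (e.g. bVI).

The root Eb is the lowered 7th scale degree — diatonically F major has E there. Eb–G–Bb is a major chord — the form found in F minor, not the diatonic vii° (Edim). Borrowed into F major it is written bVII.

bVII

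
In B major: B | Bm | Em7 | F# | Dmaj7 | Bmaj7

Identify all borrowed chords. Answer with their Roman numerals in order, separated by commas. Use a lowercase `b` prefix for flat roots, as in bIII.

i, iv7, bIIImaj7

In B major the diatonic chords are B, C#m, D#m, E, F#, G#m, A#dim. B, F# and Bmaj7 all belong to that set. Bm (B–D–F#) doesn't fit — on degree 1 B major would have B (I). Bm is the degree-1 chord of B minor, so it is the borrowed i. Em7 (E–G–B–D) doesn't fit — on degree 4 B major would have E (IV). Em7 is the degree-4 chord of B minor, so it is the borrowed iv7. Dmaj7 (D–F#–A–C#) is not: scale degree 3 in B major carries D#m (iii). In B minor the chord on that degree is Dmaj7, so here it functions as bIIImaj7, borrowed from the parallel minor.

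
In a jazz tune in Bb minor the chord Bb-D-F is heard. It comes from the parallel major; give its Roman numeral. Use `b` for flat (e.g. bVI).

The root Bb is the diatonic 1st degree of Bb minor; the borrowing shows in the chord quality. Bb–D–F is a major chord — the form found in Bb major, not the diatonic i (Bbm). Borrowed into Bb minor it is written I.

I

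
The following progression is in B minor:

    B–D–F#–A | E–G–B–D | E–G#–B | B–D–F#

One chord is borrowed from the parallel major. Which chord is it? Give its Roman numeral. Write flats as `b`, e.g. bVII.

B minor has the diatonic set Bm, C#dim, D, Em, F#, G, A (with V from harmonic minor). B–D–F#–A = Bm7, E–G–B–D = Em7 and B–D–F# = Bm are all diatonic. E–G#–B doesn't fit — on degree 4 B minor would have Em (iv). E is the degree-4 chord of B major, so it is the borrowed IV.

IV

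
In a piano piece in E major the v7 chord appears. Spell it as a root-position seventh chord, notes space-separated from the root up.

B D F# A

The root, B, is scale degree 5 — the same note in E major and E minor; only the chord quality changes. Stacking thirds in E minor on B gives B–D–F#–A.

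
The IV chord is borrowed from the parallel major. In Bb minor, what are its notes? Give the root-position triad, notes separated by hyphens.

The root, Eb, is scale degree 4 — the same note in Bb minor and Bb major; only the chord quality changes. Building the major chord from the parallel major on Eb: Eb–G–Bb.

Eb-G-Bb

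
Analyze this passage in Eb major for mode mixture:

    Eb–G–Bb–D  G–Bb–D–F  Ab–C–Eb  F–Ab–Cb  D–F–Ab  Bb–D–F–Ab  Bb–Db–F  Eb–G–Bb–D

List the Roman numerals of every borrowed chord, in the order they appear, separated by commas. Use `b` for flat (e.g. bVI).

In Eb major the diatonic chords are Eb, Fm, Gm, Ab, Bb, Cm, Ddim. Eb–G–Bb–D = Ebmaj7, G–Bb–D–F = Gm7, Ab–C–Eb = Ab, D–F–Ab = Ddim and Bb–D–F–Ab = Bb7 are all diatonic. F–Ab–Cb is not: scale degree 2 in Eb major carries Fm (ii). In Eb minor the chord on that degree is Fdim, so here it functions as ii°, borrowed from the parallel minor. Bb–Db–F is not: scale degree 5 in Eb major carries Bb (V). In Eb minor the chord on that degree is Bbm, so here it functions as v, borrowed from the parallel minor.

ii°, v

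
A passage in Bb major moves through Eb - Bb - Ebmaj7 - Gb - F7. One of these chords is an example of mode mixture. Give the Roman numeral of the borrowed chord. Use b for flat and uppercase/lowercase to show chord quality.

bVI

In Bb major the diatonic chords are Bb, Cm, Dm, Eb, F, Gm, Adim. Eb, Bb, Ebmaj7 and F7 are all diatonic. But Gb (Gb–Bb–Db) is foreign: the diatonic vi on degree 6 is Gm, whereas Gb comes from Bb minor. It is labeled bVI.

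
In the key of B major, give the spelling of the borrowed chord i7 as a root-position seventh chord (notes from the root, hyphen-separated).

B-D-F#-A

i7 is built on scale degree 1, which is B in both B major and its parallel. In B minor the chord on B is B–D–F#–A.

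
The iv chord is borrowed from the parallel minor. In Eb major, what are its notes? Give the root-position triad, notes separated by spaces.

Ab Cb Eb

iv is built on scale degree 4, which is Ab in both Eb major and its parallel. In Eb minor the chord on Ab is Ab–Cb–Eb.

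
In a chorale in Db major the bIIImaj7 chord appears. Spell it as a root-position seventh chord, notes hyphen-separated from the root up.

Fb-Ab-Cb-Eb

The root of bIIImaj7 is the lowered 3rd degree: F becomes Fb. In Db minor the chord on Fb is Fb–Ab–Cb–Eb.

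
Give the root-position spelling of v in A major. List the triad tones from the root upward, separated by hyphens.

The root, E, is scale degree 5 — the same note in A major and A minor; only the chord quality changes. Stacking thirds in A minor on E gives E–G–B.

E-G-B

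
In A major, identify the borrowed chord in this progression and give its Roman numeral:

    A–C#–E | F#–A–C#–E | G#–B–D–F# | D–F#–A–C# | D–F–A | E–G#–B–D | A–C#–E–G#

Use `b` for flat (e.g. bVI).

iv

A major has the diatonic set A, Bm, C#m, D, E, F#m, G#dim. A–C#–E = A, F#–A–C#–E = F#m7, G#–B–D–F# = G#m7b5, D–F#–A–C# = Dmaj7, E–G#–B–D = E7 and A–C#–E–G# = Amaj7 are all diatonic. D–F–A is not: scale degree 4 in A major carries D (IV). In A minor the chord on that degree is Dm, so here it functions as iv, borrowed from the parallel minor.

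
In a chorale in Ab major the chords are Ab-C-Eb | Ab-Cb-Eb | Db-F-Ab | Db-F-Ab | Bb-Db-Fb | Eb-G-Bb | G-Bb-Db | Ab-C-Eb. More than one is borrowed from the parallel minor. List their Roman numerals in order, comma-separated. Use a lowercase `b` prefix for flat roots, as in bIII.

The diatonic triads in Ab major are Ab, Bbm, Cm, Db, Eb, Fm, Gdim. Ab–C–Eb = Ab, Db–F–Ab = Db, Eb–G–Bb = Eb and G–Bb–Db = Gdim all belong to that set. But Ab–Cb–Eb is foreign: the diatonic I on degree 1 is Ab, whereas Abm comes from Ab minor. It is labeled i. Bb–Db–Fb doesn't fit — on degree 2 Ab major would have Bbm (ii). Bbdim is the degree-2 chord of Ab minor, so it is the borrowed ii°.

i, ii°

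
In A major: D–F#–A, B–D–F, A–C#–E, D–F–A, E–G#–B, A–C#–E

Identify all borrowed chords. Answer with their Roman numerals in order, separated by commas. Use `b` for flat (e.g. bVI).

ii°, iv

The diatonic triads in A major are A, Bm, C#m, D, E, F#m, G#dim. Of the given chords, D–F#–A = D, A–C#–E = A and E–G#–B = E are diatonic. B–D–F is not: scale degree 2 in A major carries Bm (ii). In A minor the chord on that degree is Bdim, so here it functions as ii°, borrowed from the parallel minor. But D–F–A is foreign: the diatonic IV on degree 4 is D, whereas Dm comes from A minor. It is labeled iv.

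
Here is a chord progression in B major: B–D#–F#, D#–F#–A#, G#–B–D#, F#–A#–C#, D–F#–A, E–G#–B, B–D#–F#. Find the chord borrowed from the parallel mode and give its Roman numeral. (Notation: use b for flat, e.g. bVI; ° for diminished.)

bIII

The diatonic triads in B major are B, C#m, D#m, E, F#, G#m, A#dim. B–D#–F# = B, D#–F#–A# = D#m, G#–B–D# = G#m, F#–A#–C# = F# and E–G#–B = E all belong to that set. D–F#–A doesn't fit — on degree 3 B major would have D#m (iii). D is the degree-3 chord of B minor, so it is the borrowed bIII.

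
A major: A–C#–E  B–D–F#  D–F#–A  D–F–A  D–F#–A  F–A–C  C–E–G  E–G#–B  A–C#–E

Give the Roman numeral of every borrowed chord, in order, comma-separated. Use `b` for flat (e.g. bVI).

A major has the diatonic set A, Bm, C#m, D, E, F#m, G#dim. A–C#–E = A, B–D–F# = Bm, D–F#–A = D and E–G#–B = E are all diatonic. D–F–A doesn't fit — on degree 4 A major would have D (IV). Dm is the degree-4 chord of A minor, so it is the borrowed iv. But F–A–C is foreign: the diatonic vi on degree 6 is F#m, whereas F comes from A minor. It is labeled bVI. C–E–G doesn't fit — on degree 3 A major would have C#m (iii). C is the degree-3 chord of A minor, so it is the borrowed bIII.

iv, bVI, bIII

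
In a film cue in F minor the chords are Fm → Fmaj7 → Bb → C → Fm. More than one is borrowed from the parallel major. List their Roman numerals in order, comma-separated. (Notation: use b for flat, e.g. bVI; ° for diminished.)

F minor has the diatonic set Fm, Gdim, Ab, Bbm, C, Db, Eb (with V from harmonic minor). Of the given chords, Fm and C are diatonic. Fmaj7 (F–A–C–E) doesn't fit — on degree 1 F minor would have Fm (i). Fmaj7 is the degree-1 chord of F major, so it is the borrowed Imaj7. But Bb (Bb–D–F) is foreign: the diatonic iv on degree 4 is Bbm, whereas Bb comes from F major. It is labeled IV.

Imaj7, IV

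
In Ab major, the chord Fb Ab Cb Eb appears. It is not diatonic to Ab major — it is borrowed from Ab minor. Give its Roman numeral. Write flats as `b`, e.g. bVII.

The root Fb is the lowered 6th scale degree — diatonically Ab major has F there. Diatonically Ab major has Fm (vi) on that degree; Fb–Ab–Cb–Eb is instead the major-seventh chord native to Ab minor, so it takes the label bVImaj7.

bVImaj7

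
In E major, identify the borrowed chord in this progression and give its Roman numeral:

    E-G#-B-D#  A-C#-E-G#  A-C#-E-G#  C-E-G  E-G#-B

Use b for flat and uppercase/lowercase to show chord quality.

In E major the diatonic chords are E, F#m, G#m, A, B, C#m, D#dim. Of the given chords, E–G#–B–D# = Emaj7, A–C#–E–G# = Amaj7 and E–G#–B = E are diatonic. But C–E–G is foreign: the diatonic vi on degree 6 is C#m, whereas C comes from E minor. It is labeled bVI.

bVI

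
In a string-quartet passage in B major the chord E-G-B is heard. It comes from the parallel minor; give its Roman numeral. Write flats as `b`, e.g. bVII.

iv

The root E is the diatonic 4th degree of B major; the borrowing shows in the chord quality. The diatonic chord on degree 4 would be E (IV), but E–G–B is the minor chord from B minor. As a borrowed chord it is labeled iv.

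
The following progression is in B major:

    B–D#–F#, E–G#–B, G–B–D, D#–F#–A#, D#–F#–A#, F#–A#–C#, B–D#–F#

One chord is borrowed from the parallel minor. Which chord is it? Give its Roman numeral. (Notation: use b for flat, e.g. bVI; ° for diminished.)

In B major the diatonic chords are B, C#m, D#m, E, F#, G#m, A#dim. Of the given chords, B–D#–F# = B, E–G#–B = E, D#–F#–A# = D#m and F#–A#–C# = F# are diatonic. But G–B–D is foreign: the diatonic vi on degree 6 is G#m, whereas G comes from B minor. It is labeled bVI.

bVI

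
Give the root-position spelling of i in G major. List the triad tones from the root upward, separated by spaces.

The root, G, is scale degree 1 — the same note in G major and G minor; only the chord quality changes. In G minor the chord on G is G–Bb–D.

G Bb D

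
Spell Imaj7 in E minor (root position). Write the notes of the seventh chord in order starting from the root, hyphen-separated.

E-G#-B-D#

Imaj7 is built on scale degree 1, which is E in both E minor and its parallel. Stacking thirds in E major on E gives E–G#–B–D#.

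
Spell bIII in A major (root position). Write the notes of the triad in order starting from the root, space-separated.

C E G

The root of bIII is the lowered 3rd degree: C# becomes C. Stacking thirds in A minor on C gives C–E–G.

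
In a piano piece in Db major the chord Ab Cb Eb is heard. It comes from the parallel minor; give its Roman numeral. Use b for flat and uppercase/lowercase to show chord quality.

v

Ab is scale degree 5 in Db major. Diatonically Db major has Ab (V) on that degree; Ab–Cb–Eb is instead the minor chord native to Db minor, so it takes the label v.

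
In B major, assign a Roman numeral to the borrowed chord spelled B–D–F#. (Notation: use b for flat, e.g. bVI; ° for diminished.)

The root B is the diatonic 1st degree of B major; the borrowing shows in the chord quality. Diatonically B major has B (I) on that degree; B–D–F# is instead the minor chord native to B minor, so it takes the label i.

i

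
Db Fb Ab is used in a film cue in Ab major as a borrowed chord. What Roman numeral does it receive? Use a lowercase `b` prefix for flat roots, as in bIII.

Db is scale degree 4 in Ab major. Db–Fb–Ab is a minor chord — the form found in Ab minor, not the diatonic IV (Db). Borrowed into Ab major it is written iv.

iv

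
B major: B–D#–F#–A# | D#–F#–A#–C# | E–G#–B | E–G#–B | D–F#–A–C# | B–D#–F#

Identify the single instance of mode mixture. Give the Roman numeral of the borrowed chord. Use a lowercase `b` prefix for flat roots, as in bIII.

bIIImaj7

B major has the diatonic set B, C#m, D#m, E, F#, G#m, A#dim. Of the given chords, B–D#–F#–A# = Bmaj7, D#–F#–A#–C# = D#m7, E–G#–B = E and B–D#–F# = B are diatonic. But D–F#–A–C# is foreign: the diatonic iii on degree 3 is D#m, whereas Dmaj7 comes from B minor. It is labeled bIIImaj7.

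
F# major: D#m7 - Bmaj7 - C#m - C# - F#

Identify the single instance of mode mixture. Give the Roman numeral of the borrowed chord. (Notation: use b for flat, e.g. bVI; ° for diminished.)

v

The diatonic triads in F# major are F#, G#m, A#m, B, C#, D#m, E#dim. D#m7, Bmaj7, C# and F# all belong to that set. C#m (C#–E–G#) doesn't fit — on degree 5 F# major would have C# (V). C#m is the degree-5 chord of F# minor, so it is the borrowed v.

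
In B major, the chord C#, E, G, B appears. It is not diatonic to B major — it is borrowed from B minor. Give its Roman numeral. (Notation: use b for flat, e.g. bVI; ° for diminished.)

C# is scale degree 2 in B major. Diatonically B major has C#m (ii) on that degree; C#–E–G–B is instead the half-diminished-seventh chord native to B minor, so it takes the label iiø7.

iiø7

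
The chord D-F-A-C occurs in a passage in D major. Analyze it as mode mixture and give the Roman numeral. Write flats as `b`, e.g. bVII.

i7

The root D is the diatonic 1st degree of D major; the borrowing shows in the chord quality. The diatonic chord on degree 1 would be D (I), but D–F–A–C is the minor-seventh chord from D minor. As a borrowed chord it is labeled i7.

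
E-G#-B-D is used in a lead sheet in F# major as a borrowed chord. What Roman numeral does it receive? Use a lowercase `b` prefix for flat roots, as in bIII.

E is the lowered form of scale degree 7 in F# major (the diatonic degree 7 is E#). Diatonically F# major has E#dim (vii°) on that degree; E–G#–B–D is instead the dominant-seventh chord native to F# minor, so it takes the label bVII7.

bVII7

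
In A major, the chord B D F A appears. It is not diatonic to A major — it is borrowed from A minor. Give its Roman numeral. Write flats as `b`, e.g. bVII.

iiø7

B is scale degree 2 in A major. The diatonic chord on degree 2 would be Bm (ii), but B–D–F–A is the half-diminished-seventh chord from A minor. As a borrowed chord it is labeled iiø7.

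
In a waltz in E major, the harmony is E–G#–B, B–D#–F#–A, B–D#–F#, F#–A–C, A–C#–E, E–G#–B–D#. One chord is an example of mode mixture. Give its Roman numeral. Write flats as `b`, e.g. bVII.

In E major the diatonic chords are E, F#m, G#m, A, B, C#m, D#dim. E–G#–B = E, B–D#–F#–A = B7, B–D#–F# = B, A–C#–E = A and E–G#–B–D# = Emaj7 are all diatonic. But F#–A–C is foreign: the diatonic ii on degree 2 is F#m, whereas F#dim comes from E minor. It is labeled ii°.

ii°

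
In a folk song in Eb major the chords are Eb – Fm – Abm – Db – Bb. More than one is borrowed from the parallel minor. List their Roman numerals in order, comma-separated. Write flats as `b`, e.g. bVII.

iv, bVII

Eb major has the diatonic set Eb, Fm, Gm, Ab, Bb, Cm, Ddim. Eb, Fm and Bb all belong to that set. Abm (Ab–Cb–Eb) is not: scale degree 4 in Eb major carries Ab (IV). In Eb minor the chord on that degree is Abm, so here it functions as iv, borrowed from the parallel minor. Db (Db–F–Ab) is not: scale degree 7 in Eb major carries Ddim (vii°). In Eb minor the chord on that degree is Db, so here it functions as bVII, borrowed from the parallel minor.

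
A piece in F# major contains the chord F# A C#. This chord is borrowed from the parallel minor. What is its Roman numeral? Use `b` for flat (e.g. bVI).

F# is scale degree 1 in F# major. F#–A–C# is a minor chord — the form found in F# minor, not the diatonic I (F#). Borrowed into F# major it is written i.

i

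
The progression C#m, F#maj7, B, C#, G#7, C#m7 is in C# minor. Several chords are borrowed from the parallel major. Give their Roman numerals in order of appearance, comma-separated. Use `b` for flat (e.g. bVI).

IVmaj7, I

The diatonic triads in C# minor (with V from harmonic minor) are C#m, D#dim, E, F#m, G#, A, B. C#m, B, G#7 and C#m7 are all diatonic. F#maj7 (F#–A#–C#–E#) doesn't fit — on degree 4 C# minor would have F#m (iv). F#maj7 is the degree-4 chord of C# major, so it is the borrowed IVmaj7. C# (C#–E#–G#) is not: scale degree 1 in C# minor carries C#m (i). In C# major the chord on that degree is C#, so here it functions as I, borrowed from the parallel major.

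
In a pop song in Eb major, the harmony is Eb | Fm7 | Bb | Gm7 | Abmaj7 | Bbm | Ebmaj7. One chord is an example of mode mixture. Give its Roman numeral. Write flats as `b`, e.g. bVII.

v

Eb major has the diatonic set Eb, Fm, Gm, Ab, Bb, Cm, Ddim. Eb, Fm7, Bb, Gm7, Abmaj7 and Ebmaj7 all belong to that set. Bbm (Bb–Db–F) is not: scale degree 5 in Eb major carries Bb (V). In Eb minor the chord on that degree is Bbm, so here it functions as v, borrowed from the parallel minor.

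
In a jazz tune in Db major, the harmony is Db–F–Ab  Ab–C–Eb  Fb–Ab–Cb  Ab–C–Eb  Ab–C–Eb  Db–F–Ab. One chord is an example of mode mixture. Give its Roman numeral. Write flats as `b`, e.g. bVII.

bIII

The diatonic triads in Db major are Db, Ebm, Fm, Gb, Ab, Bbm, Cdim. Db–F–Ab = Db and Ab–C–Eb = Ab are both diatonic. But Fb–Ab–Cb is foreign: the diatonic iii on degree 3 is Fm, whereas Fb comes from Db minor. It is labeled bIII.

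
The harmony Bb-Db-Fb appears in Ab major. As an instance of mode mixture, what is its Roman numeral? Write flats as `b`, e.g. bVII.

Bb is scale degree 2 in Ab major. The diatonic chord on degree 2 would be Bbm (ii), but Bb–Db–Fb is the diminished chord from Ab minor. As a borrowed chord it is labeled ii°.

ii°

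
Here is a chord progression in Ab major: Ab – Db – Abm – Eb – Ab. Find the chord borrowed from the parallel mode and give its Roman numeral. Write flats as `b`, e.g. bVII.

i

Ab major has the diatonic set Ab, Bbm, Cm, Db, Eb, Fm, Gdim. Ab, Db and Eb all belong to that set. But Abm (Ab–Cb–Eb) is foreign: the diatonic I on degree 1 is Ab, whereas Abm comes from Ab minor. It is labeled i.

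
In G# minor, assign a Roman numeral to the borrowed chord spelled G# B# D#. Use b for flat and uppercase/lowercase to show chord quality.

I

The root G# is the diatonic 1st degree of G# minor; the borrowing shows in the chord quality. G#–B#–D# is a major chord — the form found in G# major, not the diatonic i (G#m). Borrowed into G# minor it is written I.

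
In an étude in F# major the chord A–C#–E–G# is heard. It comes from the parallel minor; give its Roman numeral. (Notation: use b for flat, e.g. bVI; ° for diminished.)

In F# major scale degree 3 is A#; A is its lowered form, from F# minor. Diatonically F# major has A#m (iii) on that degree; A–C#–E–G# is instead the major-seventh chord native to F# minor, so it takes the label bIIImaj7.

bIIImaj7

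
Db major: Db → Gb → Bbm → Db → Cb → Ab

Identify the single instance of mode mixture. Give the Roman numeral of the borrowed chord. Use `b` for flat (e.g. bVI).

In Db major the diatonic chords are Db, Ebm, Fm, Gb, Ab, Bbm, Cdim. Of the given chords, Db, Gb, Bbm and Ab are diatonic. But Cb (Cb–Eb–Gb) is foreign: the diatonic vii° on degree 7 is Cdim, whereas Cb comes from Db minor. It is labeled bVII.

bVII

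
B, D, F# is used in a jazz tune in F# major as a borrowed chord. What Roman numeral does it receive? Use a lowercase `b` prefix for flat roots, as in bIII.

iv

B is scale degree 4 in F# major. The diatonic chord on degree 4 would be B (IV), but B–D–F# is the minor chord from F# minor. As a borrowed chord it is labeled iv.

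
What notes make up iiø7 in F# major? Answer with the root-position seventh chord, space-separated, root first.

G# B D F#

The root, G#, is scale degree 2 — the same note in F# major and F# minor; only the chord quality changes. In F# minor the chord on G# is G#–B–D–F#.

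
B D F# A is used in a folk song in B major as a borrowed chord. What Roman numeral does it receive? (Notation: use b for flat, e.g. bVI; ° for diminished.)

i7

The root B is the diatonic 1st degree of B major; the borrowing shows in the chord quality. Diatonically B major has B (I) on that degree; B–D–F#–A is instead the minor-seventh chord native to B minor, so it takes the label i7.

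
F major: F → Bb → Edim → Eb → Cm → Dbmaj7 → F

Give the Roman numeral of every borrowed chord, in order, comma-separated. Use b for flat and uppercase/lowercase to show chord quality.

The diatonic triads in F major are F, Gm, Am, Bb, C, Dm, Edim. F, Bb and Edim are all diatonic. Eb (Eb–G–Bb) is not: scale degree 7 in F major carries Edim (vii°). In F minor the chord on that degree is Eb, so here it functions as bVII, borrowed from the parallel minor. Cm (C–Eb–G) doesn't fit — on degree 5 F major would have C (V). Cm is the degree-5 chord of F minor, so it is the borrowed v. Dbmaj7 (Db–F–Ab–C) doesn't fit — on degree 6 F major would have Dm (vi). Dbmaj7 is the degree-6 chord of F minor, so it is the borrowed bVImaj7.

bVII, v, bVImaj7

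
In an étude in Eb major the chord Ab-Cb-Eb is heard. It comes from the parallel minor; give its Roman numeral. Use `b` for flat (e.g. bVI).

iv

Ab is scale degree 4 in Eb major. Ab–Cb–Eb is a minor chord — the form found in Eb minor, not the diatonic IV (Ab). Borrowed into Eb major it is written iv.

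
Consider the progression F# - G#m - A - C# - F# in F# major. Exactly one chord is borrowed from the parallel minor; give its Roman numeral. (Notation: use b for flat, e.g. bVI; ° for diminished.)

bIII

F# major has the diatonic set F#, G#m, A#m, B, C#, D#m, E#dim. F#, G#m and C# are all diatonic. A (A–C#–E) is not: scale degree 3 in F# major carries A#m (iii). In F# minor the chord on that degree is A, so here it functions as bIII, borrowed from the parallel minor.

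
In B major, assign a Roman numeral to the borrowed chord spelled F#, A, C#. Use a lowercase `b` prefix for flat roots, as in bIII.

v

The root F# is the diatonic 5th degree of B major; the borrowing shows in the chord quality. The diatonic chord on degree 5 would be F# (V), but F#–A–C# is the minor chord from B minor. As a borrowed chord it is labeled v.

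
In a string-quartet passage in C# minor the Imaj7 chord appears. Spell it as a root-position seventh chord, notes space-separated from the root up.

C# E# G# B#

Imaj7 is built on scale degree 1, which is C# in both C# minor and its parallel. Building the major-seventh chord from the parallel major on C#: C#–E#–G#–B#.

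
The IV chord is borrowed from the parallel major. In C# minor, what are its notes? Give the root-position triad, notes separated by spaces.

F# A# C#

The root, F#, is scale degree 4 — the same note in C# minor and C# major; only the chord quality changes. In C# major the chord on F# is F#–A#–C#.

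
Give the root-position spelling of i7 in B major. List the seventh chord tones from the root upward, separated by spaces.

The root, B, is scale degree 1 — the same note in B major and B minor; only the chord quality changes. Stacking thirds in B minor on B gives B–D–F#–A.

B D F# A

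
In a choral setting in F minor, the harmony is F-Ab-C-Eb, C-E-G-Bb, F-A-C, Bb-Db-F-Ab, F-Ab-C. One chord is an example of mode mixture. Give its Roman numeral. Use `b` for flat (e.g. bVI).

I

F minor has the diatonic set Fm, Gdim, Ab, Bbm, C, Db, Eb (with V from harmonic minor). F–Ab–C–Eb = Fm7, C–E–G–Bb = C7, Bb–Db–F–Ab = Bbm7 and F–Ab–C = Fm are all diatonic. But F–A–C is foreign: the diatonic i on degree 1 is Fm, whereas F comes from F major. It is labeled I.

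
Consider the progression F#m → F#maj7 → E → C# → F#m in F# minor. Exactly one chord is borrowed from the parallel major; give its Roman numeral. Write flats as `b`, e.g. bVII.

Imaj7

In F# minor (with V from harmonic minor) the diatonic chords are F#m, G#dim, A, Bm, C#, D, E. F#m, E and C# are all diatonic. F#maj7 (F#–A#–C#–E#) doesn't fit — on degree 1 F# minor would have F#m (i). F#maj7 is the degree-1 chord of F# major, so it is the borrowed Imaj7.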